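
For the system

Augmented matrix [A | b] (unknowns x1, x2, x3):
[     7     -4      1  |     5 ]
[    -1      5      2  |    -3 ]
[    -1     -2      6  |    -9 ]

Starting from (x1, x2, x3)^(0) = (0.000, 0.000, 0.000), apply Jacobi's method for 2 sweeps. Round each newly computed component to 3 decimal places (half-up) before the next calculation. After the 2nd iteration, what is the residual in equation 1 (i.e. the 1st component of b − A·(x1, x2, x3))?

Iteration 1:
  x1 = (5 - (-4)·0.000 - (1)·0.000) / (7) = 0.714
  x2 = (-3 - (-1)·0.000 - (2)·0.000) / (5) = -0.600
  x3 = (-9 - (-1)·0.000 - (-2)·0.000) / (6) = -1.500
Iteration 2:
  x1 = (5 - (-4)·-0.600 - (1)·-1.500) / (7) = 0.586
  x2 = (-3 - (-1)·0.714 - (2)·-1.500) / (5) = 0.143
  x3 = (-9 - (-1)·0.714 - (-2)·-0.600) / (6) = -1.581
Residual b − A·x = (3.051, 0.033, 1.358)

3.051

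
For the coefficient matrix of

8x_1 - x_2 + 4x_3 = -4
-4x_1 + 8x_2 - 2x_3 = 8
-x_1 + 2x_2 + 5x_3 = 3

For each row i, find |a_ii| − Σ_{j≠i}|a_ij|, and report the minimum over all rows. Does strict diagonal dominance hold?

2

row 1: |8| − (1+4) = 3
row 2: |8| − (4+2) = 2
row 3: |5| − (1+2) = 2
minimum over rows = 2 → strictly diagonally dominant (convergence guaranteed)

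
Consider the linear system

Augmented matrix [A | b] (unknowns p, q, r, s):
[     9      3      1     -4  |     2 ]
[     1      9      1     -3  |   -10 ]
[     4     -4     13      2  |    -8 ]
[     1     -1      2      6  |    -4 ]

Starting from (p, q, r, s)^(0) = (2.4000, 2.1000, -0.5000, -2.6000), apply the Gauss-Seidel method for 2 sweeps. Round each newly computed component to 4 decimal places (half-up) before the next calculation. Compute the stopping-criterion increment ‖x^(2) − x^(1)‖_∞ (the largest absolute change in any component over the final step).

2.1428

Iteration 1:
  p = (2 - (3)·2.1000 - (1)·-0.5000 - (-4)·-2.6000) / (9) = -1.5778
  q = (-10 - (1)·-1.5778 - (1)·-0.5000 - (-3)·-2.6000) / (9) = -1.7469
  r = (-8 - (4)·-1.5778 - (-4)·-1.7469 - (2)·-2.6000) / (13) = -0.2674
  s = (-4 - (1)·-1.5778 - (-1)·-1.7469 - (2)·-0.2674) / (6) = -0.6057
Iteration 2:
  p = (2 - (3)·-1.7469 - (1)·-0.2674 - (-4)·-0.6057) / (9) = 0.5650
  q = (-10 - (1)·0.5650 - (1)·-0.2674 - (-3)·-0.6057) / (9) = -1.3461
  r = (-8 - (4)·0.5650 - (-4)·-1.3461 - (2)·-0.6057) / (13) = -1.1102
  s = (-4 - (1)·0.5650 - (-1)·-1.3461 - (2)·-1.1102) / (6) = -0.6151
Change: (2.1428, 0.4008, -0.8428, -0.0094) → max |·| = 2.1428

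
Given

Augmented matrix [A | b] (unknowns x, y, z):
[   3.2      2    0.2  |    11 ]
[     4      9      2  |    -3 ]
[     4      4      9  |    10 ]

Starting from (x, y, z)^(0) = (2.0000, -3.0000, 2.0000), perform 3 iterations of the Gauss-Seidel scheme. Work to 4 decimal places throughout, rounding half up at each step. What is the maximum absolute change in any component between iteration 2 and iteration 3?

Iteration 1:
  x = (11 - (2)·-3.0000 - (0.2)·2.0000) / (3.2) = 5.1875
  y = (-3 - (4)·5.1875 - (2)·2.0000) / (9) = -3.0833
  z = (10 - (4)·5.1875 - (4)·-3.0833) / (9) = 0.1759
Iteration 2:
  x = (11 - (2)·-3.0833 - (0.2)·0.1759) / (3.2) = 5.3536
  y = (-3 - (4)·5.3536 - (2)·0.1759) / (9) = -2.7518
  z = (10 - (4)·5.3536 - (4)·-2.7518) / (9) = -0.0452
Iteration 3:
  x = (11 - (2)·-2.7518 - (0.2)·-0.0452) / (3.2) = 5.1602
  y = (-3 - (4)·5.1602 - (2)·-0.0452) / (9) = -2.6167
  z = (10 - (4)·5.1602 - (4)·-2.6167) / (9) = -0.0193
Change: (-0.1934, 0.1351, 0.0259) → max |·| = 0.1934

0.1934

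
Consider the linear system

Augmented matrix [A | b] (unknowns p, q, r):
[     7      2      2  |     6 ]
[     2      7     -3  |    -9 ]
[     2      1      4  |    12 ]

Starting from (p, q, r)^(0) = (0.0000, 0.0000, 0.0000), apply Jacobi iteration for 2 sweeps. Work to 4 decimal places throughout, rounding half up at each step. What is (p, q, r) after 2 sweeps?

(0.3673, -0.2449, 2.8929)

Iteration 1:
  p = (6 - (2)·0.0000 - (2)·0.0000) / (7) = 0.8571
  q = (-9 - (2)·0.0000 - (-3)·0.0000) / (7) = -1.2857
  r = (12 - (2)·0.0000 - (1)·0.0000) / (4) = 3.0000
Iteration 2:
  p = (6 - (2)·-1.2857 - (2)·3.0000) / (7) = 0.3673
  q = (-9 - (2)·0.8571 - (-3)·3.0000) / (7) = -0.2449
  r = (12 - (2)·0.8571 - (1)·-1.2857) / (4) = 2.8929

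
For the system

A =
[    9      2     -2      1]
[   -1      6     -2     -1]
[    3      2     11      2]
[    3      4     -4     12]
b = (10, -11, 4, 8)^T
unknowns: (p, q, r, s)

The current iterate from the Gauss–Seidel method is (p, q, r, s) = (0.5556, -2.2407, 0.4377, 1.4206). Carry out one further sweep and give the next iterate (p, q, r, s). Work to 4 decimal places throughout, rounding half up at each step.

One sweep:
  p = (10 - (2)·-2.2407 - (-2)·0.4377 - (1)·1.4206) / (9) = 1.5485
  q = (-11 - (-1)·1.5485 - (-2)·0.4377 - (-1)·1.4206) / (6) = -1.1926
  r = (4 - (3)·1.5485 - (2)·-1.1926 - (2)·1.4206) / (11) = -0.1001
  s = (8 - (3)·1.5485 - (4)·-1.1926 - (-4)·-0.1001) / (12) = 0.6437

(1.5485, -1.1926, -0.1001, 0.6437)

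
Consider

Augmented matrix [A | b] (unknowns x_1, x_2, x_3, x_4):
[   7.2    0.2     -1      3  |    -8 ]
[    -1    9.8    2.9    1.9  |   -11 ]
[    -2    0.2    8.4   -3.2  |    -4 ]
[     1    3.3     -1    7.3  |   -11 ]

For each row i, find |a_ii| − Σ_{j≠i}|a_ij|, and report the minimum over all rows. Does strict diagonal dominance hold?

2

row 1: |7.2| − (0.2+1+3) = 3
row 2: |9.8| − (1+2.9+1.9) = 4
row 3: |8.4| − (2+0.2+3.2) = 3
row 4: |7.3| − (1+3.3+1) = 2
minimum over rows = 2 → strictly diagonally dominant (convergence guaranteed)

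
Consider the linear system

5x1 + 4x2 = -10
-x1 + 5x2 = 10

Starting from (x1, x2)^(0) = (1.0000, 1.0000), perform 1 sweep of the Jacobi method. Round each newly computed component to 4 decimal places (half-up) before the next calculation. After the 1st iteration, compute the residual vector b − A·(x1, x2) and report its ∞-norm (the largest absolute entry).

4.8000

Iteration 1:
  x1 = (-10 - (4)·1.0000) / (5) = -2.8000
  x2 = (10 - (-1)·1.0000) / (5) = 2.2000
Residual b − A·x = (-4.8000, -3.8000); ∞-norm = 4.8000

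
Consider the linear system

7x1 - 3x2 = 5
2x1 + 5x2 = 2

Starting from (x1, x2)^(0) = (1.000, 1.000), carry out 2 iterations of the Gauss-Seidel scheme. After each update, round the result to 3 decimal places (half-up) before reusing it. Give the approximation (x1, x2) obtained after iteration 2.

(0.690, 0.124)

Iteration 1:
  x1 = (5 - (-3)·1.000) / (7) = 1.143
  x2 = (2 - (2)·1.143) / (5) = -0.057
Iteration 2:
  x1 = (5 - (-3)·-0.057) / (7) = 0.690
  x2 = (2 - (2)·0.690) / (5) = 0.124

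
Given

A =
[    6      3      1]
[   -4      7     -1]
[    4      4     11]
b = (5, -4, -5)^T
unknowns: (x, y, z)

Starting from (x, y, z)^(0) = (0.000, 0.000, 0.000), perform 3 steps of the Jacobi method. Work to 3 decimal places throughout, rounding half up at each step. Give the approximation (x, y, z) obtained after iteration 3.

(1.005, 0.033, -0.831)

Iteration 1:
  x = (5 - (3)·0.000 - (1)·0.000) / (6) = 0.833
  y = (-4 - (-4)·0.000 - (-1)·0.000) / (7) = -0.571
  z = (-5 - (4)·0.000 - (4)·0.000) / (11) = -0.455
Iteration 2:
  x = (5 - (3)·-0.571 - (1)·-0.455) / (6) = 1.195
  y = (-4 - (-4)·0.833 - (-1)·-0.455) / (7) = -0.160
  z = (-5 - (4)·0.833 - (4)·-0.571) / (11) = -0.550
Iteration 3:
  x = (5 - (3)·-0.160 - (1)·-0.550) / (6) = 1.005
  y = (-4 - (-4)·1.195 - (-1)·-0.550) / (7) = 0.033
  z = (-5 - (4)·1.195 - (4)·-0.160) / (11) = -0.831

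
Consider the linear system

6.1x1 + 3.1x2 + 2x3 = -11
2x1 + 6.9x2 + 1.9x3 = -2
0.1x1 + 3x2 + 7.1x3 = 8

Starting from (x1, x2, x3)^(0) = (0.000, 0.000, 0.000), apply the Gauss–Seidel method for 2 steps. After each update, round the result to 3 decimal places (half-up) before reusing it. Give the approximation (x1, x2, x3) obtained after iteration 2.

(-2.267, 0.077, 1.126)

Iteration 1:
  x1 = (-11 - (3.1)·0.000 - (2)·0.000) / (6.1) = -1.803
  x2 = (-2 - (2)·-1.803 - (1.9)·0.000) / (6.9) = 0.233
  x3 = (8 - (0.1)·-1.803 - (3)·0.233) / (7.1) = 1.054
Iteration 2:
  x1 = (-11 - (3.1)·0.233 - (2)·1.054) / (6.1) = -2.267
  x2 = (-2 - (2)·-2.267 - (1.9)·1.054) / (6.9) = 0.077
  x3 = (8 - (0.1)·-2.267 - (3)·0.077) / (7.1) = 1.126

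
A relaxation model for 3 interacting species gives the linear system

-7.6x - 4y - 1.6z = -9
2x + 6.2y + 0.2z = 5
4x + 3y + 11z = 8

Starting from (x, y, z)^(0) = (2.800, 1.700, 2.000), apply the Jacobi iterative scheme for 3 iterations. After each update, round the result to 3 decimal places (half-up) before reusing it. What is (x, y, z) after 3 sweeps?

Iteration 1:
  x = (-9 - (-4)·1.700 - (-1.6)·2.000) / (-7.6) = -0.132
  y = (5 - (2)·2.800 - (0.2)·2.000) / (6.2) = -0.161
  z = (8 - (4)·2.800 - (3)·1.700) / (11) = -0.755
Iteration 2:
  x = (-9 - (-4)·-0.161 - (-1.6)·-0.755) / (-7.6) = 1.428
  y = (5 - (2)·-0.132 - (0.2)·-0.755) / (6.2) = 0.873
  z = (8 - (4)·-0.132 - (3)·-0.161) / (11) = 0.819
Iteration 3:
  x = (-9 - (-4)·0.873 - (-1.6)·0.819) / (-7.6) = 0.552
  y = (5 - (2)·1.428 - (0.2)·0.819) / (6.2) = 0.319
  z = (8 - (4)·1.428 - (3)·0.873) / (11) = -0.030

(0.552, 0.319, -0.030)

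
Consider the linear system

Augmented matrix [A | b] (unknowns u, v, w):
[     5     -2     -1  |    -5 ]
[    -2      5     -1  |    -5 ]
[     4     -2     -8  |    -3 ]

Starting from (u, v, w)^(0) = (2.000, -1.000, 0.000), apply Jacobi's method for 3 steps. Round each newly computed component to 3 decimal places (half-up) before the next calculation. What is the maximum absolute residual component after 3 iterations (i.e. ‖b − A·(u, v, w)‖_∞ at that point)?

Iteration 1:
  u = (-5 - (-2)·-1.000 - (-1)·0.000) / (5) = -1.400
  v = (-5 - (-2)·2.000 - (-1)·0.000) / (5) = -0.200
  w = (-3 - (4)·2.000 - (-2)·-1.000) / (-8) = 1.625
Iteration 2:
  u = (-5 - (-2)·-0.200 - (-1)·1.625) / (5) = -0.755
  v = (-5 - (-2)·-1.400 - (-1)·1.625) / (5) = -1.235
  w = (-3 - (4)·-1.400 - (-2)·-0.200) / (-8) = -0.275
Iteration 3:
  u = (-5 - (-2)·-1.235 - (-1)·-0.275) / (5) = -1.549
  v = (-5 - (-2)·-0.755 - (-1)·-0.275) / (5) = -1.357
  w = (-3 - (4)·-0.755 - (-2)·-1.235) / (-8) = 0.306
Residual b − A·x = (0.337, -1.007, 2.930); ∞-norm = 2.930

2.930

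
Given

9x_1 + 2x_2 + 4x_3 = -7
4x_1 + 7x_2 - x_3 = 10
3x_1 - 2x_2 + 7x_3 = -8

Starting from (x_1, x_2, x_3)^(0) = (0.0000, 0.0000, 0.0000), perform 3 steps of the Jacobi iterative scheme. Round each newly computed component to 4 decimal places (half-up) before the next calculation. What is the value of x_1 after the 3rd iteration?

Iteration 1:
  x_1 = (-7 - (2)·0.0000 - (4)·0.0000) / (9) = -0.7778
  x_2 = (10 - (4)·0.0000 - (-1)·0.0000) / (7) = 1.4286
  x_3 = (-8 - (3)·0.0000 - (-2)·0.0000) / (7) = -1.1429
Iteration 2:
  x_1 = (-7 - (2)·1.4286 - (4)·-1.1429) / (9) = -0.5873
  x_2 = (10 - (4)·-0.7778 - (-1)·-1.1429) / (7) = 1.7098
  x_3 = (-8 - (3)·-0.7778 - (-2)·1.4286) / (7) = -0.4013
Iteration 3:
  x_1 = (-7 - (2)·1.7098 - (4)·-0.4013) / (9) = -0.9794
  x_2 = (10 - (4)·-0.5873 - (-1)·-0.4013) / (7) = 1.7068
  x_3 = (-8 - (3)·-0.5873 - (-2)·1.7098) / (7) = -0.4026

-0.9794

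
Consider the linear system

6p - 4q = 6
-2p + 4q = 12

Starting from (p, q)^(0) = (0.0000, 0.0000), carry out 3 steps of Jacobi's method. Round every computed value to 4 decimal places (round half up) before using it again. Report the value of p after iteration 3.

3.3333

Iteration 1:
  p = (6 - (-4)·0.0000) / (6) = 1.0000
  q = (12 - (-2)·0.0000) / (4) = 3.0000
Iteration 2:
  p = (6 - (-4)·3.0000) / (6) = 3.0000
  q = (12 - (-2)·1.0000) / (4) = 3.5000
Iteration 3:
  p = (6 - (-4)·3.5000) / (6) = 3.3333
  q = (12 - (-2)·3.0000) / (4) = 4.5000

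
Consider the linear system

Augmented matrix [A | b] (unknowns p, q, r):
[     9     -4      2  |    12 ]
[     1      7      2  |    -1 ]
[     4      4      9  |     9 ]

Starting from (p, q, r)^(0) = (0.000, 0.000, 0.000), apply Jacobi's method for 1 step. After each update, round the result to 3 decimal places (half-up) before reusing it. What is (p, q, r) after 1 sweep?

Iteration 1:
  p = (12 - (-4)·0.000 - (2)·0.000) / (9) = 1.333
  q = (-1 - (1)·0.000 - (2)·0.000) / (7) = -0.143
  r = (9 - (4)·0.000 - (4)·0.000) / (9) = 1.000

(1.333, -0.143, 1.000)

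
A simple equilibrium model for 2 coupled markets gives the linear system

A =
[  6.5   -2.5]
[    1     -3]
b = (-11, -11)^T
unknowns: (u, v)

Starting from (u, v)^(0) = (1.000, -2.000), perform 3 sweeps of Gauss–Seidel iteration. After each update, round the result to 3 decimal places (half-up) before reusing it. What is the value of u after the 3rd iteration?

-0.359

Iteration 1:
  u = (-11 - (-2.5)·-2.000) / (6.5) = -2.462
  v = (-11 - (1)·-2.462) / (-3) = 2.846
Iteration 2:
  u = (-11 - (-2.5)·2.846) / (6.5) = -0.598
  v = (-11 - (1)·-0.598) / (-3) = 3.467
Iteration 3:
  u = (-11 - (-2.5)·3.467) / (6.5) = -0.359
  v = (-11 - (1)·-0.359) / (-3) = 3.547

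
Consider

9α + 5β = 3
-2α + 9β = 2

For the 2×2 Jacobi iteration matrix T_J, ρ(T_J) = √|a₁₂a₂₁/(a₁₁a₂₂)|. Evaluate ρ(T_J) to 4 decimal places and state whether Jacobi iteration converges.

0.3514

a₁₂a₂₁/(a₁₁a₂₂) = (5)·(-2) / ((9)·(9)) = -0.123457
ρ = √|-0.123457| = √0.123457 = 0.3514
ρ < 1, so Jacobi converges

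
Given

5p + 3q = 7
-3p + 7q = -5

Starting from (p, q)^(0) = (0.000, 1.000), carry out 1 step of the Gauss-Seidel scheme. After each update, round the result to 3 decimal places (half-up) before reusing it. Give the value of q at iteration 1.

Iteration 1:
  p = (7 - (3)·1.000) / (5) = 0.800
  q = (-5 - (-3)·0.800) / (7) = -0.371

-0.371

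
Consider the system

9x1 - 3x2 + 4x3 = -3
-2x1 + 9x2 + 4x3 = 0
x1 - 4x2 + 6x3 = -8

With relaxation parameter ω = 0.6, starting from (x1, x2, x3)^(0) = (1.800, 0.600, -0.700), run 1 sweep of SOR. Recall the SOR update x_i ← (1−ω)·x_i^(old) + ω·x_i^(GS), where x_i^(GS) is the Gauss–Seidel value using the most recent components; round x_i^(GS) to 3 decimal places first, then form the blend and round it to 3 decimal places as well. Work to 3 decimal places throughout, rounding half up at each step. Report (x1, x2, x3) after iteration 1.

(0.827, 0.537, -0.948)

Iteration 1:
  x1: GS value = (-3 - (-3)·0.600 - (4)·-0.700) / (9) = 0.178;  x1 ← (1−ω)·1.800 + ω·0.178 = 0.827
  x2: GS value = (0 - (-2)·0.827 - (4)·-0.700) / (9) = 0.495;  x2 ← (1−ω)·0.600 + ω·0.495 = 0.537
  x3: GS value = (-8 - (1)·0.827 - (-4)·0.537) / (6) = -1.113;  x3 ← (1−ω)·-0.700 + ω·-1.113 = -0.948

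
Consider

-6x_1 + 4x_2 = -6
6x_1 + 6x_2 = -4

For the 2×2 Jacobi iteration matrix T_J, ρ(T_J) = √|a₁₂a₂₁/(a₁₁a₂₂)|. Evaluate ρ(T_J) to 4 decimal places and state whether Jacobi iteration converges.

a₁₂a₂₁/(a₁₁a₂₂) = (4)·(6) / ((-6)·(6)) = -0.666667
ρ = √|-0.666667| = √0.666667 = 0.8165
ρ < 1, so Jacobi converges

0.8165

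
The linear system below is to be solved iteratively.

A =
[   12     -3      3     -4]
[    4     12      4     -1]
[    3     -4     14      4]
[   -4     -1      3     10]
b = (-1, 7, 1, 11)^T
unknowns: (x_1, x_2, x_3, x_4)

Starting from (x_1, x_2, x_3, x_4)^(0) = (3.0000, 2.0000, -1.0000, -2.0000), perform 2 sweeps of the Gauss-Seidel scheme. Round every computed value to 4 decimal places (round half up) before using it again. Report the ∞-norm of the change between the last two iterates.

Iteration 1:
  x_1 = (-1 - (-3)·2.0000 - (3)·-1.0000 - (-4)·-2.0000) / (12) = 0.0000
  x_2 = (7 - (4)·0.0000 - (4)·-1.0000 - (-1)·-2.0000) / (12) = 0.7500
  x_3 = (1 - (3)·0.0000 - (-4)·0.7500 - (4)·-2.0000) / (14) = 0.8571
  x_4 = (11 - (-4)·0.0000 - (-1)·0.7500 - (3)·0.8571) / (10) = 0.9179
Iteration 2:
  x_1 = (-1 - (-3)·0.7500 - (3)·0.8571 - (-4)·0.9179) / (12) = 0.1959
  x_2 = (7 - (4)·0.1959 - (4)·0.8571 - (-1)·0.9179) / (12) = 0.3088
  x_3 = (1 - (3)·0.1959 - (-4)·0.3088 - (4)·0.9179) / (14) = -0.1446
  x_4 = (11 - (-4)·0.1959 - (-1)·0.3088 - (3)·-0.1446) / (10) = 1.2526
Change: (0.1959, -0.4412, -1.0017, 0.3347) → max |·| = 1.0017

1.0017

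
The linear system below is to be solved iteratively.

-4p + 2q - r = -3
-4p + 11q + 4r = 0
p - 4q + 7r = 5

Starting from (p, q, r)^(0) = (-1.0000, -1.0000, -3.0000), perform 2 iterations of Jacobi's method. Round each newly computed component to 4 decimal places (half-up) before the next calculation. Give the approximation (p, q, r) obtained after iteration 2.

Iteration 1:
  p = (-3 - (2)·-1.0000 - (-1)·-3.0000) / (-4) = 1.0000
  q = (0 - (-4)·-1.0000 - (4)·-3.0000) / (11) = 0.7273
  r = (5 - (1)·-1.0000 - (-4)·-1.0000) / (7) = 0.2857
Iteration 2:
  p = (-3 - (2)·0.7273 - (-1)·0.2857) / (-4) = 1.0422
  q = (0 - (-4)·1.0000 - (4)·0.2857) / (11) = 0.2597
  r = (5 - (1)·1.0000 - (-4)·0.7273) / (7) = 0.9870

(1.0422, 0.2597, 0.9870)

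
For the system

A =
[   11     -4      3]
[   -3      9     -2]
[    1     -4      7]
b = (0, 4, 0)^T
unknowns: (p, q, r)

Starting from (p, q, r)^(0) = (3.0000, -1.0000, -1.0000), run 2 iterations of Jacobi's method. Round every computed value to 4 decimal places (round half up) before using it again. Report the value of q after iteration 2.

Iteration 1:
  p = (0 - (-4)·-1.0000 - (3)·-1.0000) / (11) = -0.0909
  q = (4 - (-3)·3.0000 - (-2)·-1.0000) / (9) = 1.2222
  r = (0 - (1)·3.0000 - (-4)·-1.0000) / (7) = -1.0000
Iteration 2:
  p = (0 - (-4)·1.2222 - (3)·-1.0000) / (11) = 0.7172
  q = (4 - (-3)·-0.0909 - (-2)·-1.0000) / (9) = 0.1919
  r = (0 - (1)·-0.0909 - (-4)·1.2222) / (7) = 0.7114

0.1919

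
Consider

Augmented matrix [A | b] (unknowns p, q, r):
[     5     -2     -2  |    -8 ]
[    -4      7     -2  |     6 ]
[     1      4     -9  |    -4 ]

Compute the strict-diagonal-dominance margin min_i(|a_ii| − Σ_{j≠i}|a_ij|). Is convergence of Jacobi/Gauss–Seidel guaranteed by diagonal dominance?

1

row 1: |5| − (2+2) = 1
row 2: |7| − (4+2) = 1
row 3: |-9| − (1+4) = 4
minimum over rows = 1 → strictly diagonally dominant (convergence guaranteed)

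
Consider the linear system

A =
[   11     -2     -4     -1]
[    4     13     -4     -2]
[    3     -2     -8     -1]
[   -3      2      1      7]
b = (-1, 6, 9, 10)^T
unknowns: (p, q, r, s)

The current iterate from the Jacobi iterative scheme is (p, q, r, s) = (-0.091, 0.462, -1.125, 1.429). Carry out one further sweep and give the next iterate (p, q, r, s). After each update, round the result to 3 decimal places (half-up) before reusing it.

One sweep:
  p = (-1 - (-2)·0.462 - (-4)·-1.125 - (-1)·1.429) / (11) = -0.286
  q = (6 - (4)·-0.091 - (-4)·-1.125 - (-2)·1.429) / (13) = 0.363
  r = (9 - (3)·-0.091 - (-2)·0.462 - (-1)·1.429) / (-8) = -1.453
  s = (10 - (-3)·-0.091 - (2)·0.462 - (1)·-1.125) / (7) = 1.418

(-0.286, 0.363, -1.453, 1.418)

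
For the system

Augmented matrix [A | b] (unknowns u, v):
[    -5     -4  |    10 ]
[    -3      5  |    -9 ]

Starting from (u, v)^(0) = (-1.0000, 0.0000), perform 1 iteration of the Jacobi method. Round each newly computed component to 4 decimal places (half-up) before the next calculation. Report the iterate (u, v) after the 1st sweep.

Iteration 1:
  u = (10 - (-4)·0.0000) / (-5) = -2.0000
  v = (-9 - (-3)·-1.0000) / (5) = -2.4000

(-2.0000, -2.4000)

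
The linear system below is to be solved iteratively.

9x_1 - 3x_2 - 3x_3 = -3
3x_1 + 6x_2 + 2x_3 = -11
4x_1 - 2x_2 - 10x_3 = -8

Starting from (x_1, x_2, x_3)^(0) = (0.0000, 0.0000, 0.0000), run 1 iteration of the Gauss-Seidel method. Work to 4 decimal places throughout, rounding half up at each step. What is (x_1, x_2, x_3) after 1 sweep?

Iteration 1:
  x_1 = (-3 - (-3)·0.0000 - (-3)·0.0000) / (9) = -0.3333
  x_2 = (-11 - (3)·-0.3333 - (2)·0.0000) / (6) = -1.6667
  x_3 = (-8 - (4)·-0.3333 - (-2)·-1.6667) / (-10) = 1.0000

(-0.3333, -1.6667, 1.0000)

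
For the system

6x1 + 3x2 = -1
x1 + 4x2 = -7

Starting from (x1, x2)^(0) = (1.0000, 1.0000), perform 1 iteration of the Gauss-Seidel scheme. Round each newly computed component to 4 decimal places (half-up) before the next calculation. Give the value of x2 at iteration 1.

Iteration 1:
  x1 = (-1 - (3)·1.0000) / (6) = -0.6667
  x2 = (-7 - (1)·-0.6667) / (4) = -1.5833

-1.5833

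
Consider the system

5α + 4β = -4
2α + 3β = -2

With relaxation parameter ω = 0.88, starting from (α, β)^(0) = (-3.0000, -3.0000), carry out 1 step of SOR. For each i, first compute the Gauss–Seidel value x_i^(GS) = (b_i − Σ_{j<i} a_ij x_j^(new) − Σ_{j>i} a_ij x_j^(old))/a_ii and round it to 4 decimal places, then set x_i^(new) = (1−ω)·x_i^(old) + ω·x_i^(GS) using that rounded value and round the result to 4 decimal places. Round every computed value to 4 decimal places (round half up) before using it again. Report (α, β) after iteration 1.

(1.0480, -1.5615)

Iteration 1:
  α: GS value = (-4 - (4)·-3.0000) / (5) = 1.6000;  α ← (1−ω)·-3.0000 + ω·1.6000 = 1.0480
  β: GS value = (-2 - (2)·1.0480) / (3) = -1.3653;  β ← (1−ω)·-3.0000 + ω·-1.3653 = -1.5615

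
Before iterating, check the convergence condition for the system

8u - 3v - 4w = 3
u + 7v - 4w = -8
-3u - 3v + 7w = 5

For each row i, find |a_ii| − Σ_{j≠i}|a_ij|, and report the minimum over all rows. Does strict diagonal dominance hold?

row 1: |8| − (3+4) = 1
row 2: |7| − (1+4) = 2
row 3: |7| − (3+3) = 1
minimum over rows = 1 → strictly diagonally dominant (convergence guaranteed)

1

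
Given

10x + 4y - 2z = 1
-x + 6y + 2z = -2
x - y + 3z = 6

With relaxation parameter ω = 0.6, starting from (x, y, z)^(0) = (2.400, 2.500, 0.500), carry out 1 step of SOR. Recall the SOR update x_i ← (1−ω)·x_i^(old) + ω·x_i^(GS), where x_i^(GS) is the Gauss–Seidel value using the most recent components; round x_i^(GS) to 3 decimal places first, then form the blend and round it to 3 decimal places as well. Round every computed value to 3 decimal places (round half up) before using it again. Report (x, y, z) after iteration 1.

Iteration 1:
  x: GS value = (1 - (4)·2.500 - (-2)·0.500) / (10) = -0.800;  x ← (1−ω)·2.400 + ω·-0.800 = 0.480
  y: GS value = (-2 - (-1)·0.480 - (2)·0.500) / (6) = -0.420;  y ← (1−ω)·2.500 + ω·-0.420 = 0.748
  z: GS value = (6 - (1)·0.480 - (-1)·0.748) / (3) = 2.089;  z ← (1−ω)·0.500 + ω·2.089 = 1.453

(0.480, 0.748, 1.453)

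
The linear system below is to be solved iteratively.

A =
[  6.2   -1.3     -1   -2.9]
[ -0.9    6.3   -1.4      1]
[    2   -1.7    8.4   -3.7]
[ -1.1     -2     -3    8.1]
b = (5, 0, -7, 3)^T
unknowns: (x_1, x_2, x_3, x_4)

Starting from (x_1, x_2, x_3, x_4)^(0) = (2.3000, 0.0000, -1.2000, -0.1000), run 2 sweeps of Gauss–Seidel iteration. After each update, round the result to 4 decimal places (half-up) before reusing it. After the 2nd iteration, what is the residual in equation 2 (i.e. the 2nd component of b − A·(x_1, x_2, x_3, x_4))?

Iteration 1:
  x_1 = (5 - (-1.3)·0.0000 - (-1)·-1.2000 - (-2.9)·-0.1000) / (6.2) = 0.5661
  x_2 = (0 - (-0.9)·0.5661 - (-1.4)·-1.2000 - (1)·-0.1000) / (6.3) = -0.1699
  x_3 = (-7 - (2)·0.5661 - (-1.7)·-0.1699 - (-3.7)·-0.1000) / (8.4) = -1.0466
  x_4 = (3 - (-1.1)·0.5661 - (-2)·-0.1699 - (-3)·-1.0466) / (8.1) = 0.0177
Iteration 2:
  x_1 = (5 - (-1.3)·-0.1699 - (-1)·-1.0466 - (-2.9)·0.0177) / (6.2) = 0.6103
  x_2 = (0 - (-0.9)·0.6103 - (-1.4)·-1.0466 - (1)·0.0177) / (6.3) = -0.1482
  x_3 = (-7 - (2)·0.6103 - (-1.7)·-0.1482 - (-3.7)·0.0177) / (8.4) = -1.0008
  x_4 = (3 - (-1.1)·0.6103 - (-2)·-0.1482 - (-3)·-1.0008) / (8.1) = 0.0460
Residual b − A·x = (0.1561, 0.0358, 0.1044, -0.0001)

0.0358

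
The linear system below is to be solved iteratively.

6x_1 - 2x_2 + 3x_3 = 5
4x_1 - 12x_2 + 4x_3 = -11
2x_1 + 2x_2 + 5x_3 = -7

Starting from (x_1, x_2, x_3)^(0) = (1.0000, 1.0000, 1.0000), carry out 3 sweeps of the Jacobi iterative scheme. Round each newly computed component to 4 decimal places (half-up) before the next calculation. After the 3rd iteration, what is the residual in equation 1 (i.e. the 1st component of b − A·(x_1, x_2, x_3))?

1.8699

Iteration 1:
  x_1 = (5 - (-2)·1.0000 - (3)·1.0000) / (6) = 0.6667
  x_2 = (-11 - (4)·1.0000 - (4)·1.0000) / (-12) = 1.5833
  x_3 = (-7 - (2)·1.0000 - (2)·1.0000) / (5) = -2.2000
Iteration 2:
  x_1 = (5 - (-2)·1.5833 - (3)·-2.2000) / (6) = 2.4611
  x_2 = (-11 - (4)·0.6667 - (4)·-2.2000) / (-12) = 0.4056
  x_3 = (-7 - (2)·0.6667 - (2)·1.5833) / (5) = -2.3000
Iteration 3:
  x_1 = (5 - (-2)·0.4056 - (3)·-2.3000) / (6) = 2.1185
  x_2 = (-11 - (4)·2.4611 - (4)·-2.3000) / (-12) = 0.9704
  x_3 = (-7 - (2)·2.4611 - (2)·0.4056) / (5) = -2.5467
Residual b − A·x = (1.8699, 2.3576, -0.4443)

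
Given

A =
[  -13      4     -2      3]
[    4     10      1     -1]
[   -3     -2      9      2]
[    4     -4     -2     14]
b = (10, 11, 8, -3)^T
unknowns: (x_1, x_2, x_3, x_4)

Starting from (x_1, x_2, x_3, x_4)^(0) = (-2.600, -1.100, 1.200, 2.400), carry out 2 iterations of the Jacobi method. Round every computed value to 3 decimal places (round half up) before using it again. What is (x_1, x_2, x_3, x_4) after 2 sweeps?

(0.132, 1.509, 1.059, 0.534)

Iteration 1:
  x_1 = (10 - (4)·-1.100 - (-2)·1.200 - (3)·2.400) / (-13) = -0.738
  x_2 = (11 - (4)·-2.600 - (1)·1.200 - (-1)·2.400) / (10) = 2.260
  x_3 = (8 - (-3)·-2.600 - (-2)·-1.100 - (2)·2.400) / (9) = -0.756
  x_4 = (-3 - (4)·-2.600 - (-4)·-1.100 - (-2)·1.200) / (14) = 0.386
Iteration 2:
  x_1 = (10 - (4)·2.260 - (-2)·-0.756 - (3)·0.386) / (-13) = 0.132
  x_2 = (11 - (4)·-0.738 - (1)·-0.756 - (-1)·0.386) / (10) = 1.509
  x_3 = (8 - (-3)·-0.738 - (-2)·2.260 - (2)·0.386) / (9) = 1.059
  x_4 = (-3 - (4)·-0.738 - (-4)·2.260 - (-2)·-0.756) / (14) = 0.534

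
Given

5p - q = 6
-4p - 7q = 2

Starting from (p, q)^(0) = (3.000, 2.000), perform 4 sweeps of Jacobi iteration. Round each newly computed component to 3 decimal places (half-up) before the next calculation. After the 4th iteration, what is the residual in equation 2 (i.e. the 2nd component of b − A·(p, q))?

Iteration 1:
  p = (6 - (-1)·2.000) / (5) = 1.600
  q = (2 - (-4)·3.000) / (-7) = -2.000
Iteration 2:
  p = (6 - (-1)·-2.000) / (5) = 0.800
  q = (2 - (-4)·1.600) / (-7) = -1.200
Iteration 3:
  p = (6 - (-1)·-1.200) / (5) = 0.960
  q = (2 - (-4)·0.800) / (-7) = -0.743
Iteration 4:
  p = (6 - (-1)·-0.743) / (5) = 1.051
  q = (2 - (-4)·0.960) / (-7) = -0.834
Residual b − A·x = (-0.089, 0.366)

0.366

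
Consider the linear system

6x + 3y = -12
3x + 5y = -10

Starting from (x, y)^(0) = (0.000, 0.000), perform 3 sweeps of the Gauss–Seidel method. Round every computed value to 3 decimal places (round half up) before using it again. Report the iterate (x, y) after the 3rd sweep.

(-1.480, -1.112)

Iteration 1:
  x = (-12 - (3)·0.000) / (6) = -2.000
  y = (-10 - (3)·-2.000) / (5) = -0.800
Iteration 2:
  x = (-12 - (3)·-0.800) / (6) = -1.600
  y = (-10 - (3)·-1.600) / (5) = -1.040
Iteration 3:
  x = (-12 - (3)·-1.040) / (6) = -1.480
  y = (-10 - (3)·-1.480) / (5) = -1.112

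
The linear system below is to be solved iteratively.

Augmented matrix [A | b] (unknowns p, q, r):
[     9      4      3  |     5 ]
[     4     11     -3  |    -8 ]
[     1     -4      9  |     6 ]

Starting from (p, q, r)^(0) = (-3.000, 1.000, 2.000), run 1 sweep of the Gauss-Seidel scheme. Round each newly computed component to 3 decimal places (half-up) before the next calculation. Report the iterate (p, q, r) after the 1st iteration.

(-0.556, 0.020, 0.737)

Iteration 1:
  p = (5 - (4)·1.000 - (3)·2.000) / (9) = -0.556
  q = (-8 - (4)·-0.556 - (-3)·2.000) / (11) = 0.020
  r = (6 - (1)·-0.556 - (-4)·0.020) / (9) = 0.737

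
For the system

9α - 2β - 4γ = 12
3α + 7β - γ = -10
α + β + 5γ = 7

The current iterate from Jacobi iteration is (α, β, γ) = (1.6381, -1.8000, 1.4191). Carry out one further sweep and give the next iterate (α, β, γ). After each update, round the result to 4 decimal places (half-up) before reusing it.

One sweep:
  α = (12 - (-2)·-1.8000 - (-4)·1.4191) / (9) = 1.5640
  β = (-10 - (3)·1.6381 - (-1)·1.4191) / (7) = -1.9279
  γ = (7 - (1)·1.6381 - (1)·-1.8000) / (5) = 1.4324

(1.5640, -1.9279, 1.4324)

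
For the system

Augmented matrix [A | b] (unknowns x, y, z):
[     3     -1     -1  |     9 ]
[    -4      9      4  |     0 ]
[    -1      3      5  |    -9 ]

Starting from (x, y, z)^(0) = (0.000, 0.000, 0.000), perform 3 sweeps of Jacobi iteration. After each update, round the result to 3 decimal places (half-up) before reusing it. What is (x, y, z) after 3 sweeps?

(3.311, 1.600, -2.600)

Iteration 1:
  x = (9 - (-1)·0.000 - (-1)·0.000) / (3) = 3.000
  y = (0 - (-4)·0.000 - (4)·0.000) / (9) = 0.000
  z = (-9 - (-1)·0.000 - (3)·0.000) / (5) = -1.800
Iteration 2:
  x = (9 - (-1)·0.000 - (-1)·-1.800) / (3) = 2.400
  y = (0 - (-4)·3.000 - (4)·-1.800) / (9) = 2.133
  z = (-9 - (-1)·3.000 - (3)·0.000) / (5) = -1.200
Iteration 3:
  x = (9 - (-1)·2.133 - (-1)·-1.200) / (3) = 3.311
  y = (0 - (-4)·2.400 - (4)·-1.200) / (9) = 1.600
  z = (-9 - (-1)·2.400 - (3)·2.133) / (5) = -2.600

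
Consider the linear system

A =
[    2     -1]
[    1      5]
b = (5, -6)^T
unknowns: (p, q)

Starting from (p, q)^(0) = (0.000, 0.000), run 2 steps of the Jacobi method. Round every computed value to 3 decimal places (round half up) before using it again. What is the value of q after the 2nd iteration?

-1.700

Iteration 1:
  p = (5 - (-1)·0.000) / (2) = 2.500
  q = (-6 - (1)·0.000) / (5) = -1.200
Iteration 2:
  p = (5 - (-1)·-1.200) / (2) = 1.900
  q = (-6 - (1)·2.500) / (5) = -1.700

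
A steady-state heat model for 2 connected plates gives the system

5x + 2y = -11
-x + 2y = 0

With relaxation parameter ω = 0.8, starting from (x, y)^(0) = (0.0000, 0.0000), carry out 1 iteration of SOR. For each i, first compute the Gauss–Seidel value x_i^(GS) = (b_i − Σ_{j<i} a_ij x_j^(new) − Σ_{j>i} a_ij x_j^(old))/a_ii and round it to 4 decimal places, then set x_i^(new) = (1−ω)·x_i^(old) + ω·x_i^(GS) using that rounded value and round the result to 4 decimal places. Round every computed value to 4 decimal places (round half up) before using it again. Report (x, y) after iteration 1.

(-1.7600, -0.7040)

Iteration 1:
  x: GS value = (-11 - (2)·0.0000) / (5) = -2.2000;  x ← (1−ω)·0.0000 + ω·-2.2000 = -1.7600
  y: GS value = (0 - (-1)·-1.7600) / (2) = -0.8800;  y ← (1−ω)·0.0000 + ω·-0.8800 = -0.7040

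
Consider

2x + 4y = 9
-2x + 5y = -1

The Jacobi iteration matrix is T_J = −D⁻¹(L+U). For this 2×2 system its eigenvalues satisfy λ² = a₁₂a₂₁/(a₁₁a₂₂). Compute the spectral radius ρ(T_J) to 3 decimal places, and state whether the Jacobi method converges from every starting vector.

0.894

a₁₂a₂₁/(a₁₁a₂₂) = (4)·(-2) / ((2)·(5)) = -0.800000
ρ = √|-0.800000| = √0.800000 = 0.894
ρ < 1, so Jacobi converges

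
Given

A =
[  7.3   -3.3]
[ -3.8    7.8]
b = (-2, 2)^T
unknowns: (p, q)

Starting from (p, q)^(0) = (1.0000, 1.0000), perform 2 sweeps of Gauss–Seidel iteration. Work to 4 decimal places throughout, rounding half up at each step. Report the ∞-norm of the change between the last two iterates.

Iteration 1:
  p = (-2 - (-3.3)·1.0000) / (7.3) = 0.1781
  q = (2 - (-3.8)·0.1781) / (7.8) = 0.3432
Iteration 2:
  p = (-2 - (-3.3)·0.3432) / (7.3) = -0.1188
  q = (2 - (-3.8)·-0.1188) / (7.8) = 0.1985
Change: (-0.2969, -0.1447) → max |·| = 0.2969

0.2969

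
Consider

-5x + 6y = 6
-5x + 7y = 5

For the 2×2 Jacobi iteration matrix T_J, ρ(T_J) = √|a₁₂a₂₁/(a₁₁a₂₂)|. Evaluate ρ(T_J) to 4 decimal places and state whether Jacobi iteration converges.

0.9258

a₁₂a₂₁/(a₁₁a₂₂) = (6)·(-5) / ((-5)·(7)) = 0.857143
ρ = √|0.857143| = √0.857143 = 0.9258
ρ < 1, so Jacobi converges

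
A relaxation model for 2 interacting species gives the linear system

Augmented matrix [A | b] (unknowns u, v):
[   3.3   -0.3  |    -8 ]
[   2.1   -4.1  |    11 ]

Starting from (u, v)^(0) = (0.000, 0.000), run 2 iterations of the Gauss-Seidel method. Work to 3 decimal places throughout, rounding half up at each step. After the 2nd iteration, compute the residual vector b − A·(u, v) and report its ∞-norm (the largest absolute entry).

Iteration 1:
  u = (-8 - (-0.3)·0.000) / (3.3) = -2.424
  v = (11 - (2.1)·-2.424) / (-4.1) = -3.924
Iteration 2:
  u = (-8 - (-0.3)·-3.924) / (3.3) = -2.781
  v = (11 - (2.1)·-2.781) / (-4.1) = -4.107
Residual b − A·x = (-0.055, 0.001); ∞-norm = 0.055

0.055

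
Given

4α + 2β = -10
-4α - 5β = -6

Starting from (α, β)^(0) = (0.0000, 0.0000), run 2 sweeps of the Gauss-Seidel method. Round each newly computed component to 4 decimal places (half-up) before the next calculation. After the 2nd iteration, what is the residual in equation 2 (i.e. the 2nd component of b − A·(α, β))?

0.0000

Iteration 1:
  α = (-10 - (2)·0.0000) / (4) = -2.5000
  β = (-6 - (-4)·-2.5000) / (-5) = 3.2000
Iteration 2:
  α = (-10 - (2)·3.2000) / (4) = -4.1000
  β = (-6 - (-4)·-4.1000) / (-5) = 4.4800
Residual b − A·x = (-2.5600, 0.0000)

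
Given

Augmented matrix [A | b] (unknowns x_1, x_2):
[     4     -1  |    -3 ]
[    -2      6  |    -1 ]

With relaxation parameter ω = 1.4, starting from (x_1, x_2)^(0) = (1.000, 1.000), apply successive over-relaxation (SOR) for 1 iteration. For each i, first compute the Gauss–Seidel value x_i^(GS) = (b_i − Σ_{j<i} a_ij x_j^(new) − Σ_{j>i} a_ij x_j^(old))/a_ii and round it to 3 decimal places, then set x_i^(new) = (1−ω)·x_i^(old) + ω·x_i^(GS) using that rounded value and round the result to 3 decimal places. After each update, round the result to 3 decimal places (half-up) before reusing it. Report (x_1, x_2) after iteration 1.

Iteration 1:
  x_1: GS value = (-3 - (-1)·1.000) / (4) = -0.500;  x_1 ← (1−ω)·1.000 + ω·-0.500 = -1.100
  x_2: GS value = (-1 - (-2)·-1.100) / (6) = -0.533;  x_2 ← (1−ω)·1.000 + ω·-0.533 = -1.146

(-1.100, -1.146)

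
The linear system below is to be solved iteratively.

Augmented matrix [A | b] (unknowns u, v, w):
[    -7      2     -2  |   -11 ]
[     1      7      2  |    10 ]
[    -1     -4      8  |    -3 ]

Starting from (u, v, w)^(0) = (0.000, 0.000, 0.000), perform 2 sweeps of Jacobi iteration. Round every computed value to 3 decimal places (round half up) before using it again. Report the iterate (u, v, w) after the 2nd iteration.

Iteration 1:
  u = (-11 - (2)·0.000 - (-2)·0.000) / (-7) = 1.571
  v = (10 - (1)·0.000 - (2)·0.000) / (7) = 1.429
  w = (-3 - (-1)·0.000 - (-4)·0.000) / (8) = -0.375
Iteration 2:
  u = (-11 - (2)·1.429 - (-2)·-0.375) / (-7) = 2.087
  v = (10 - (1)·1.571 - (2)·-0.375) / (7) = 1.311
  w = (-3 - (-1)·1.571 - (-4)·1.429) / (8) = 0.536

(2.087, 1.311, 0.536)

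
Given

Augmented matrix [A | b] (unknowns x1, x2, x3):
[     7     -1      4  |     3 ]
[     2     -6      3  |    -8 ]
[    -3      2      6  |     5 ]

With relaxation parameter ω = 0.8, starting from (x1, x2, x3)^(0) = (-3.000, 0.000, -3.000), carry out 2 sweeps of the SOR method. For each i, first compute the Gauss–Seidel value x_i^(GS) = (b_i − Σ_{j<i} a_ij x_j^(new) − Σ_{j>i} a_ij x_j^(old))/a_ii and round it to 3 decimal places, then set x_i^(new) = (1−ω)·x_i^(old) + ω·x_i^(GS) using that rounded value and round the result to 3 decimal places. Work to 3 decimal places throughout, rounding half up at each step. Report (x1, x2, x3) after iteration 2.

(0.370, 1.386, 0.539)

Iteration 1:
  x1: GS value = (3 - (-1)·0.000 - (4)·-3.000) / (7) = 2.143;  x1 ← (1−ω)·-3.000 + ω·2.143 = 1.114
  x2: GS value = (-8 - (2)·1.114 - (3)·-3.000) / (-6) = 0.205;  x2 ← (1−ω)·0.000 + ω·0.205 = 0.164
  x3: GS value = (5 - (-3)·1.114 - (2)·0.164) / (6) = 1.336;  x3 ← (1−ω)·-3.000 + ω·1.336 = 0.469
Iteration 2:
  x1: GS value = (3 - (-1)·0.164 - (4)·0.469) / (7) = 0.184;  x1 ← (1−ω)·1.114 + ω·0.184 = 0.370
  x2: GS value = (-8 - (2)·0.370 - (3)·0.469) / (-6) = 1.691;  x2 ← (1−ω)·0.164 + ω·1.691 = 1.386
  x3: GS value = (5 - (-3)·0.370 - (2)·1.386) / (6) = 0.556;  x3 ← (1−ω)·0.469 + ω·0.556 = 0.539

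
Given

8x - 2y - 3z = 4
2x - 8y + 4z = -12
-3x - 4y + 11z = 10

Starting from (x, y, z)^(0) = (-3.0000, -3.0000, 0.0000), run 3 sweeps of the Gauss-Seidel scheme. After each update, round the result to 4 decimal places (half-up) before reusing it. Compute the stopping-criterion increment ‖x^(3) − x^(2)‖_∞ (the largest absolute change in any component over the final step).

0.5858

Iteration 1:
  x = (4 - (-2)·-3.0000 - (-3)·0.0000) / (8) = -0.2500
  y = (-12 - (2)·-0.2500 - (4)·0.0000) / (-8) = 1.4375
  z = (10 - (-3)·-0.2500 - (-4)·1.4375) / (11) = 1.3636
Iteration 2:
  x = (4 - (-2)·1.4375 - (-3)·1.3636) / (8) = 1.3707
  y = (-12 - (2)·1.3707 - (4)·1.3636) / (-8) = 2.5245
  z = (10 - (-3)·1.3707 - (-4)·2.5245) / (11) = 2.2009
Iteration 3:
  x = (4 - (-2)·2.5245 - (-3)·2.2009) / (8) = 1.9565
  y = (-12 - (2)·1.9565 - (4)·2.2009) / (-8) = 3.0896
  z = (10 - (-3)·1.9565 - (-4)·3.0896) / (11) = 2.5662
Change: (0.5858, 0.5651, 0.3653) → max |·| = 0.5858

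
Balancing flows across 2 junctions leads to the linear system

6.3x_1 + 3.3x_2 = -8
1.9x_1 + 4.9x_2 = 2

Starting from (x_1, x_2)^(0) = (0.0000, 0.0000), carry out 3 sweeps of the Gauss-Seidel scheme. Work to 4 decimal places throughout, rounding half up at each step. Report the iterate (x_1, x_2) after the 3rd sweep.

Iteration 1:
  x_1 = (-8 - (3.3)·0.0000) / (6.3) = -1.2698
  x_2 = (2 - (1.9)·-1.2698) / (4.9) = 0.9005
Iteration 2:
  x_1 = (-8 - (3.3)·0.9005) / (6.3) = -1.7415
  x_2 = (2 - (1.9)·-1.7415) / (4.9) = 1.0834
Iteration 3:
  x_1 = (-8 - (3.3)·1.0834) / (6.3) = -1.8373
  x_2 = (2 - (1.9)·-1.8373) / (4.9) = 1.1206

(-1.8373, 1.1206)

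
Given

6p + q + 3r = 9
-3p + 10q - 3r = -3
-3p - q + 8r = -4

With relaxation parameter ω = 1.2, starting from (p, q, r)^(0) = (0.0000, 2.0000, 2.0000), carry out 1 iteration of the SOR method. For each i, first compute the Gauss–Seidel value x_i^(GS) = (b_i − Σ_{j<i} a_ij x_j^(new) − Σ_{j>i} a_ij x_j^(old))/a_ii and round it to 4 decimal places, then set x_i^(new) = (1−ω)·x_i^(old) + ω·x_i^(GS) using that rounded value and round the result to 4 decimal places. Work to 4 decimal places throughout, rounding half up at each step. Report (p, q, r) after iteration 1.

Iteration 1:
  p: GS value = (9 - (1)·2.0000 - (3)·2.0000) / (6) = 0.1667;  p ← (1−ω)·0.0000 + ω·0.1667 = 0.2000
  q: GS value = (-3 - (-3)·0.2000 - (-3)·2.0000) / (10) = 0.3600;  q ← (1−ω)·2.0000 + ω·0.3600 = 0.0320
  r: GS value = (-4 - (-3)·0.2000 - (-1)·0.0320) / (8) = -0.4210;  r ← (1−ω)·2.0000 + ω·-0.4210 = -0.9052

(0.2000, 0.0320, -0.9052)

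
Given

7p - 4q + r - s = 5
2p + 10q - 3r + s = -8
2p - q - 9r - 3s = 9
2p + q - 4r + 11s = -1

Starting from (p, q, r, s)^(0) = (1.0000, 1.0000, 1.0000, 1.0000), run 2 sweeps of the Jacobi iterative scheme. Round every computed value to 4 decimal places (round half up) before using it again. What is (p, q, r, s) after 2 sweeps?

Iteration 1:
  p = (5 - (-4)·1.0000 - (1)·1.0000 - (-1)·1.0000) / (7) = 1.2857
  q = (-8 - (2)·1.0000 - (-3)·1.0000 - (1)·1.0000) / (10) = -0.8000
  r = (9 - (2)·1.0000 - (-1)·1.0000 - (-3)·1.0000) / (-9) = -1.2222
  s = (-1 - (2)·1.0000 - (1)·1.0000 - (-4)·1.0000) / (11) = 0.0000
Iteration 2:
  p = (5 - (-4)·-0.8000 - (1)·-1.2222 - (-1)·0.0000) / (7) = 0.4317
  q = (-8 - (2)·1.2857 - (-3)·-1.2222 - (1)·0.0000) / (10) = -1.4238
  r = (9 - (2)·1.2857 - (-1)·-0.8000 - (-3)·0.0000) / (-9) = -0.6254
  s = (-1 - (2)·1.2857 - (1)·-0.8000 - (-4)·-1.2222) / (11) = -0.6964

(0.4317, -1.4238, -0.6254, -0.6964)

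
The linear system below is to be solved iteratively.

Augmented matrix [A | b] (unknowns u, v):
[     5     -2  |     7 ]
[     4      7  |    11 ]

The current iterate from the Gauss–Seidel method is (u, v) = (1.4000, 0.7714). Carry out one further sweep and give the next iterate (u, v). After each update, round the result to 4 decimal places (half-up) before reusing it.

(1.7086, 0.5951)

One sweep:
  u = (7 - (-2)·0.7714) / (5) = 1.7086
  v = (11 - (4)·1.7086) / (7) = 0.5951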